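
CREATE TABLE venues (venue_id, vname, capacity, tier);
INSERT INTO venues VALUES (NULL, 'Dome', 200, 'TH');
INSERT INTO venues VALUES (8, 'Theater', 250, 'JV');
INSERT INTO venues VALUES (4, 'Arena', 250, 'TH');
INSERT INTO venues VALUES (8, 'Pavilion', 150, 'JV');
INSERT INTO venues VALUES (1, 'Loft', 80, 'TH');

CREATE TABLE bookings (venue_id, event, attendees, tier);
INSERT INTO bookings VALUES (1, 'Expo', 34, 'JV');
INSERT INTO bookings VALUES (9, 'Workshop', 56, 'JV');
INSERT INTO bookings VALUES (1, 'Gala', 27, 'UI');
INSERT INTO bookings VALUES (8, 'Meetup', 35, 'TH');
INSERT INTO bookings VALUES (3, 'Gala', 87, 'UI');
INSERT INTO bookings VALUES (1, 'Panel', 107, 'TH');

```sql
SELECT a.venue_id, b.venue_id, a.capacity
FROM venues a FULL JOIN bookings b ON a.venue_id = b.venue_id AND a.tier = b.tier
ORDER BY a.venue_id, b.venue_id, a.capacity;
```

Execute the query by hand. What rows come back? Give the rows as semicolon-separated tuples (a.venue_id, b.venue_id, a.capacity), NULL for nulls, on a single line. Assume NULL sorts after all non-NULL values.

(1, 1, 80); (4, NULL, 250); (8, NULL, 150); (8, NULL, 250); (NULL, 1, NULL); (NULL, 1, NULL); (NULL, 3, NULL); (NULL, 8, NULL); (NULL, 9, NULL); (NULL, NULL, 200)

FULL OUTER JOIN keeps every row from both sides; unmatched rows get NULL for the other side's columns.
Matching on a.venue_id = b.venue_id AND a.tier = b.tier. A NULL in a compared column never satisfies the condition.
- a[0] venue_id=NULL, tier=TH → no match; kept with NULLs on the b side.
- a[1] venue_id=8, tier=JV → no match; kept with NULLs on the b side.
- a[2] venue_id=4, tier=TH → no match; kept with NULLs on the b side.
- a[3] venue_id=8, tier=JV → no match; kept with NULLs on the b side.
- a[4] venue_id=1, tier=TH → 1 match(es) in b → 1 row(s).
- 5 b row(s) had no a match → kept, a columns NULL.
After projecting and ordering:
a.venue_id | b.venue_id | a.capacity
1 | 1 | 80
4 | NULL | 250
8 | NULL | 150
8 | NULL | 250
NULL | 1 | NULL
NULL | 1 | NULL
NULL | 3 | NULL
NULL | 8 | NULL
NULL | 9 | NULL
NULL | NULL | 200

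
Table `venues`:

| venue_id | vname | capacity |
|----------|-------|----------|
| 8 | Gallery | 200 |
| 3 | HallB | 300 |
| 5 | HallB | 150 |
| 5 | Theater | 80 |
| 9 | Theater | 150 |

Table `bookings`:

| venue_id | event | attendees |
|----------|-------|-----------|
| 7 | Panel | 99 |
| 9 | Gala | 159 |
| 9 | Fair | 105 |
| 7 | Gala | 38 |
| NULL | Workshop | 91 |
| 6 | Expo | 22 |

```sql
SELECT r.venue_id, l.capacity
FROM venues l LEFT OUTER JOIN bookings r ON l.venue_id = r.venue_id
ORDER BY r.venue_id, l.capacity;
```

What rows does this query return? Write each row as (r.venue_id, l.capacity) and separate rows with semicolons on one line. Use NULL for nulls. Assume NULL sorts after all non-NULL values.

LEFT JOIN keeps every row from `venues`; unmatched rows get NULL for `bookings`'s columns.
Matching on l.venue_id = r.venue_id. A NULL in a compared column never satisfies the condition.
- l (venue_id=8) has no partner → padded with NULL.
- l (venue_id=3) has no partner → padded with NULL.
- l (venue_id=5) has no partner → padded with NULL.
- l (venue_id=5) has no partner → padded with NULL.
- l (venue_id=9) pairs with 2 row(s) of r.
After projecting and ordering:
r.venue_id | l.capacity
9 | 150
9 | 150
NULL | 80
NULL | 150
NULL | 200
NULL | 300

(9, 150); (9, 150); (NULL, 80); (NULL, 150); (NULL, 200); (NULL, 300)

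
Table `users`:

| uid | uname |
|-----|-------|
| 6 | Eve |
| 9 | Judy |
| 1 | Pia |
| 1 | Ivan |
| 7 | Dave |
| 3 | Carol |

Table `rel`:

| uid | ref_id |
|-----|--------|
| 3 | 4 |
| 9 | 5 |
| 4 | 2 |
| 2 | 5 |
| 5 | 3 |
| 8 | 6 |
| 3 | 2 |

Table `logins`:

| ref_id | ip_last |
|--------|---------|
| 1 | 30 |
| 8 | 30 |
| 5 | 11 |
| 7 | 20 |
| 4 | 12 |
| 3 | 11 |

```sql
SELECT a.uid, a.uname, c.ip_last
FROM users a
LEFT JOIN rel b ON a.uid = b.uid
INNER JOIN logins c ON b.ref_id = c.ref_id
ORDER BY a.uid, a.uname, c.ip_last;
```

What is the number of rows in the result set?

2

Step 1 — a LEFT JOIN b on uid → 7 row(s).
Then INNER JOIN `logins c` on ref_id: keep only rows whose b.ref_id appears in c.
Result: 2 row(s).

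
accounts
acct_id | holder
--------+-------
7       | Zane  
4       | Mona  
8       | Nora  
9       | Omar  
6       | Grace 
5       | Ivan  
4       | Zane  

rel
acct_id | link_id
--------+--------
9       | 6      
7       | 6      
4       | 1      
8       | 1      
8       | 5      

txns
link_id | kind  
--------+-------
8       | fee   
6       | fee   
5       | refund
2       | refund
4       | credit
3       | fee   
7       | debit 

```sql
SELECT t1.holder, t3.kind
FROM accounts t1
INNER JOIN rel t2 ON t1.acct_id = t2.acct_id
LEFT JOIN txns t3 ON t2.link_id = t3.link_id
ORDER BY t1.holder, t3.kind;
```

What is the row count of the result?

Evaluate left to right. First `accounts t1 INNER JOIN rel t2` on acct_id: 6 row(s).
Then LEFT JOIN `txns t3` on link_id: each of those 6 rows is kept; rows whose t2.link_id has no match in t3 get NULL for t3's columns.
Result: 6 row(s).

6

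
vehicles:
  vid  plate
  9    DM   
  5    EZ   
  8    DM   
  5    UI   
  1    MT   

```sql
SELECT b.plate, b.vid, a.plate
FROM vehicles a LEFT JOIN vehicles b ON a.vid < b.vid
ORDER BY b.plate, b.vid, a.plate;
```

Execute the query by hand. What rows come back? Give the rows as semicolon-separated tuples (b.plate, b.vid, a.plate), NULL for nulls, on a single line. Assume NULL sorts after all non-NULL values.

(DM, 8, EZ); (DM, 8, MT); (DM, 8, UI); (DM, 9, DM); (DM, 9, EZ); (DM, 9, MT); (DM, 9, UI); (EZ, 5, MT); (UI, 5, MT); (NULL, NULL, DM)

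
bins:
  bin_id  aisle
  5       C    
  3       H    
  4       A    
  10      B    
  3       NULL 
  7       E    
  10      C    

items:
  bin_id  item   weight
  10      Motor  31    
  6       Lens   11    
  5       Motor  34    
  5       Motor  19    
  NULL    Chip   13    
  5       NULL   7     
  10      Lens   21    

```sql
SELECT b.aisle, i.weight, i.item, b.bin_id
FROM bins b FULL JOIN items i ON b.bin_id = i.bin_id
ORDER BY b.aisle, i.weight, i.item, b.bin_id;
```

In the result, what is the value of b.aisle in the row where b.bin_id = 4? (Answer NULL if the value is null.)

A

FULL OUTER JOIN keeps every row from both sides; unmatched rows get NULL for the other side's columns.
Matching on b.bin_id = i.bin_id. A NULL in a compared column never satisfies the condition.
- b[0] bin_id=5 → 3 match(es) in i → 3 row(s).
- b[1] bin_id=3 → no match; kept with NULLs on the i side.
- b[2] bin_id=4 → no match; kept with NULLs on the i side.
- b[3] bin_id=10 → 2 match(es) in i → 2 row(s).
- b[4] bin_id=3 → no match; kept with NULLs on the i side.
- b[5] bin_id=7 → no match; kept with NULLs on the i side.
- b[6] bin_id=10 → 2 match(es) in i → 2 row(s).
- 2 row(s) from i found no b partner → padded with NULL.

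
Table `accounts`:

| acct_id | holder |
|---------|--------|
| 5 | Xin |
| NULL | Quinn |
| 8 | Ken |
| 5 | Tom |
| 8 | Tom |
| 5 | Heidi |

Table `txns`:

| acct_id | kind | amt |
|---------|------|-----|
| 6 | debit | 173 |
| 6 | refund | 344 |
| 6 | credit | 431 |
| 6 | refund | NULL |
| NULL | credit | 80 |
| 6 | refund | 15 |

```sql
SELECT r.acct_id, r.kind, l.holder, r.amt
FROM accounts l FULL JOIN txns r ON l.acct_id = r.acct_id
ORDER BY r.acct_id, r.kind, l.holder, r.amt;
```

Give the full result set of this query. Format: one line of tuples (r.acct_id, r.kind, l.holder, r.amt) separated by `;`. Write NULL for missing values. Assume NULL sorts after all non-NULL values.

FULL OUTER JOIN keeps every row from both sides; unmatched rows get NULL for the other side's columns.
Matching on l.acct_id = r.acct_id. A NULL in a compared column never satisfies the condition.
- l row (acct_id=5): no match → kept, r columns NULL.
- l row (acct_id=NULL): no match → kept, r columns NULL.
- l row (acct_id=8): no match → kept, r columns NULL.
- l row (acct_id=5): no match → kept, r columns NULL.
- l row (acct_id=8): no match → kept, r columns NULL.
- l row (acct_id=5): no match → kept, r columns NULL.
- plus 6 unmatched r row(s), each kept with NULL l columns.

(6, credit, NULL, 431); (6, debit, NULL, 173); (6, refund, NULL, 15); (6, refund, NULL, 344); (6, refund, NULL, NULL); (NULL, credit, NULL, 80); (NULL, NULL, Heidi, NULL); (NULL, NULL, Ken, NULL); (NULL, NULL, Quinn, NULL); (NULL, NULL, Tom, NULL); (NULL, NULL, Tom, NULL); (NULL, NULL, Xin, NULL)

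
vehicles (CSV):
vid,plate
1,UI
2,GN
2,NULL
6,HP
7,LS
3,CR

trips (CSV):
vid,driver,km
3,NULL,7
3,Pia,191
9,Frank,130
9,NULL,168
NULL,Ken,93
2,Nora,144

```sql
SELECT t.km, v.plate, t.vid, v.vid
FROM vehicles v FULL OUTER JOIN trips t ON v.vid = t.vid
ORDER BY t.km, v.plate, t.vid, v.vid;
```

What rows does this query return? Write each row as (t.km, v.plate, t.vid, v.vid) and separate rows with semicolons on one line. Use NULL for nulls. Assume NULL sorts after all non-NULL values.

FULL OUTER JOIN keeps every row from both sides; unmatched rows get NULL for the other side's columns.
Matching on v.vid = t.vid. A NULL in a compared column never satisfies the condition.
Matched pairs: 4; unmatched v rows kept: 3; unmatched t rows kept: 3.

(7, CR, 3, 3); (93, NULL, NULL, NULL); (130, NULL, 9, NULL); (144, GN, 2, 2); (144, NULL, 2, 2); (168, NULL, 9, NULL); (191, CR, 3, 3); (NULL, HP, NULL, 6); (NULL, LS, NULL, 7); (NULL, UI, NULL, 1)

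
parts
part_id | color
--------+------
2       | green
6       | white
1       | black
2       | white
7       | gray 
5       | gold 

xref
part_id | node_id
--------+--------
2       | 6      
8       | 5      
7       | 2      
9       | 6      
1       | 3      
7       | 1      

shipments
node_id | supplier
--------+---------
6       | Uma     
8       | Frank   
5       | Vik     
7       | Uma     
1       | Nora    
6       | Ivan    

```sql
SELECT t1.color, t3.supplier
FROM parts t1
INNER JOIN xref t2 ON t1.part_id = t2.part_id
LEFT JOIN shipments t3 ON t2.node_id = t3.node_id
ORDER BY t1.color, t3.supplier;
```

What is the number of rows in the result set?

7

Step 1 — t1 INNER JOIN t2 on part_id → 5 row(s).
Then LEFT JOIN `shipments t3` on node_id: each of those 5 rows is kept; rows whose t2.node_id has no match in t3 get NULL for t3's columns.
Result: 7 row(s).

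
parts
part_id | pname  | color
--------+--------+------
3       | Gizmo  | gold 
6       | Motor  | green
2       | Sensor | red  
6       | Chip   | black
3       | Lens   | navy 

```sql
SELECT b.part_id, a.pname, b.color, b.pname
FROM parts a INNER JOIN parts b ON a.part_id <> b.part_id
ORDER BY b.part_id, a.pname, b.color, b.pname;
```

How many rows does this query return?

16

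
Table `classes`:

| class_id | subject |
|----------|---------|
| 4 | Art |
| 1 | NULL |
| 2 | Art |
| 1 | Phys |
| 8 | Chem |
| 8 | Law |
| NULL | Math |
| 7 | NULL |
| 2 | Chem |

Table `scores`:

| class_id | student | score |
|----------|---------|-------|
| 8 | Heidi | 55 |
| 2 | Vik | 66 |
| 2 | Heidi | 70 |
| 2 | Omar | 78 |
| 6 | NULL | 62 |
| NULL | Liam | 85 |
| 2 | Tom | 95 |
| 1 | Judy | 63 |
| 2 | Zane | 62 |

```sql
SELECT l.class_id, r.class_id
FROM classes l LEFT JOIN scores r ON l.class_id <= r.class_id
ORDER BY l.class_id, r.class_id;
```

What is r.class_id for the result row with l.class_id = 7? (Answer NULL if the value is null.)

LEFT JOIN keeps every row from `classes`; unmatched rows get NULL for `scores`'s columns.
Matching on l.class_id <= r.class_id. A NULL in a compared column never satisfies the condition.
- l row (class_id=4): matches 2 r row(s) → 2 output row(s).
- l row (class_id=1): matches 8 r row(s) → 8 output row(s).
- l row (class_id=2): matches 7 r row(s) → 7 output row(s).
- l row (class_id=1): matches 8 r row(s) → 8 output row(s).
- l row (class_id=8): matches 1 r row(s) → 1 output row(s).
- l row (class_id=8): matches 1 r row(s) → 1 output row(s).
- l row (class_id=NULL): no match → kept, r columns NULL.
- l row (class_id=7): matches 1 r row(s) → 1 output row(s).
- l row (class_id=2): matches 7 r row(s) → 7 output row(s).

8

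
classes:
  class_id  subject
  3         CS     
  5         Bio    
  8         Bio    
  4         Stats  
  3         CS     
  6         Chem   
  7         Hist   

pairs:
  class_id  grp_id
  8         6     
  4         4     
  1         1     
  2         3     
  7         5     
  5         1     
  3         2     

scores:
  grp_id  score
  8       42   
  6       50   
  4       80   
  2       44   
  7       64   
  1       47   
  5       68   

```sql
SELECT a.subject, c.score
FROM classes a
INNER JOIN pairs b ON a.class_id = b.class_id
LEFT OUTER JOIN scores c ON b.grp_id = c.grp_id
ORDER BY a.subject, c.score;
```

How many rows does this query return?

Joins associate left-to-right: classes INNER JOIN pairs on class_id gives 6 intermediate row(s).
Then LEFT JOIN `scores c` on grp_id: each of those 6 rows is kept; rows whose b.grp_id has no match in c get NULL for c's columns.
Result: 6 row(s).

6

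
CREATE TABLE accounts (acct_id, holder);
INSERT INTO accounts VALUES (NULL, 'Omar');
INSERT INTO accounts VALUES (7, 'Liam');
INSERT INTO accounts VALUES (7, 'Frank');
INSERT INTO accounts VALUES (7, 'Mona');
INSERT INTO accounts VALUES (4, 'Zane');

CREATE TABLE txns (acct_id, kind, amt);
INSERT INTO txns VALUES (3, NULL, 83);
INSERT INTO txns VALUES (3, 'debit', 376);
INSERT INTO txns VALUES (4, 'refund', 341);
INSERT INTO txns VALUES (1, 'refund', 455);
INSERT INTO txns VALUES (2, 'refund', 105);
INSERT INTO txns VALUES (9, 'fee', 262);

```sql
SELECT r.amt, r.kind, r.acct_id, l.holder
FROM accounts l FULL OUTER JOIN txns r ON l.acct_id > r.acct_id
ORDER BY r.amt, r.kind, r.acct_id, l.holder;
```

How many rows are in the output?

21

FULL OUTER JOIN keeps every row from both sides; unmatched rows get NULL for the other side's columns.
Matching on l.acct_id > r.acct_id. A NULL in a compared column never satisfies the condition.
- acct_id=NULL: no r row matches, row kept with r columns NULL.
- acct_id=7: 5 matching r row(s), so 5 row(s) emitted.
- acct_id=7: 5 matching r row(s), so 5 row(s) emitted.
- acct_id=7: 5 matching r row(s), so 5 row(s) emitted.
- acct_id=4: 4 matching r row(s), so 4 row(s) emitted.
- 1 row(s) from r found no l partner → padded with NULL.
Total: 19 matched + 2 padded = 21 rows.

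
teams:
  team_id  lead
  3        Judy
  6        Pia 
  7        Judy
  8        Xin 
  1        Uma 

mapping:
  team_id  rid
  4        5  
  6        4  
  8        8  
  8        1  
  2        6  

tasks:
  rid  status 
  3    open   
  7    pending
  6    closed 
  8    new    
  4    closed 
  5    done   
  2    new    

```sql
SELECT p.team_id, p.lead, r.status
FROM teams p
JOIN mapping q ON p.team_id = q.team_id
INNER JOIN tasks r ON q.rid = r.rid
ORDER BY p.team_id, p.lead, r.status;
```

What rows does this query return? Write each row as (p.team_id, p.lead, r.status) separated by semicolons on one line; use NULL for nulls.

Evaluate left to right. First `teams p INNER JOIN mapping q` on team_id: 3 row(s).
Then INNER JOIN `tasks r` on rid: keep only rows whose q.rid appears in r.

(6, Pia, closed); (8, Xin, new)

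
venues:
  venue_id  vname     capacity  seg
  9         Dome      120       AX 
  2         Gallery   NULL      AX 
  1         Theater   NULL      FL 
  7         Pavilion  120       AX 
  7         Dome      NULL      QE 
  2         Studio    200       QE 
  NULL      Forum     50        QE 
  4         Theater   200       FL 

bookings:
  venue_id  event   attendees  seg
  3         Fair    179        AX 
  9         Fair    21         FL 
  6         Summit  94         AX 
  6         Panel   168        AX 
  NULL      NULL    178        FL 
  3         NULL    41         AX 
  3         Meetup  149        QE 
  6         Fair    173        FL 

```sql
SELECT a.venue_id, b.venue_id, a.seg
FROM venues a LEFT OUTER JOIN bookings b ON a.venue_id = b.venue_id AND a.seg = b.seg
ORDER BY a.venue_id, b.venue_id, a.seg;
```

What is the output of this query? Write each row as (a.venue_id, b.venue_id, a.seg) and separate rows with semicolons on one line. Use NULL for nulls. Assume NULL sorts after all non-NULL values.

LEFT JOIN keeps every row from `venues`; unmatched rows get NULL for `bookings`'s columns.
Matching on a.venue_id = b.venue_id AND a.seg = b.seg. A NULL in a compared column never satisfies the condition.
- venue_id=9, seg=AX: no b row matches, row kept with b columns NULL.
- venue_id=2, seg=AX: no b row matches, row kept with b columns NULL.
- venue_id=1, seg=FL: no b row matches, row kept with b columns NULL.
- venue_id=7, seg=AX: no b row matches, row kept with b columns NULL.
- venue_id=7, seg=QE: no b row matches, row kept with b columns NULL.
- venue_id=2, seg=QE: no b row matches, row kept with b columns NULL.
- venue_id=NULL, seg=QE: no b row matches, row kept with b columns NULL.
- venue_id=4, seg=FL: no b row matches, row kept with b columns NULL.
After projecting and ordering:
a.venue_id | b.venue_id | a.seg
1 | NULL | FL
2 | NULL | AX
2 | NULL | QE
4 | NULL | FL
7 | NULL | AX
7 | NULL | QE
9 | NULL | AX
NULL | NULL | QE

(1, NULL, FL); (2, NULL, AX); (2, NULL, QE); (4, NULL, FL); (7, NULL, AX); (7, NULL, QE); (9, NULL, AX); (NULL, NULL, QE)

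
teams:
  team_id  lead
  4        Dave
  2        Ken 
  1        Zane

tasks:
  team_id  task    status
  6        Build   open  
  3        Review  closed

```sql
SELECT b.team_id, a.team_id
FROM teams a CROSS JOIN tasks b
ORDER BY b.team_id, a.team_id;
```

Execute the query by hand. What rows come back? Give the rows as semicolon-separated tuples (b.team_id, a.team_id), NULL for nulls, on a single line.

(3, 1); (3, 2); (3, 4); (6, 1); (6, 2); (6, 4)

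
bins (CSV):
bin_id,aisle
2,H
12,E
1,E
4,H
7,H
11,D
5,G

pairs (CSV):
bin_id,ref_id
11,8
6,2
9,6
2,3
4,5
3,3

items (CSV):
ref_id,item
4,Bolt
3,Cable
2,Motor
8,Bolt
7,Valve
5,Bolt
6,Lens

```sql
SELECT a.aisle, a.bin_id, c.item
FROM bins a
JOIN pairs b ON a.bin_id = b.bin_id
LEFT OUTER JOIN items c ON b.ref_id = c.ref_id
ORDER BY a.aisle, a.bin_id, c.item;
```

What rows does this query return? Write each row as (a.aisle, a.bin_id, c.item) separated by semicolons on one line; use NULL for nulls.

Step 1 — a INNER JOIN b on bin_id → 3 row(s).
Then LEFT JOIN `items c` on ref_id: each of those 3 rows is kept; rows whose b.ref_id has no match in c get NULL for c's columns.

(D, 11, Bolt); (H, 2, Cable); (H, 4, Bolt)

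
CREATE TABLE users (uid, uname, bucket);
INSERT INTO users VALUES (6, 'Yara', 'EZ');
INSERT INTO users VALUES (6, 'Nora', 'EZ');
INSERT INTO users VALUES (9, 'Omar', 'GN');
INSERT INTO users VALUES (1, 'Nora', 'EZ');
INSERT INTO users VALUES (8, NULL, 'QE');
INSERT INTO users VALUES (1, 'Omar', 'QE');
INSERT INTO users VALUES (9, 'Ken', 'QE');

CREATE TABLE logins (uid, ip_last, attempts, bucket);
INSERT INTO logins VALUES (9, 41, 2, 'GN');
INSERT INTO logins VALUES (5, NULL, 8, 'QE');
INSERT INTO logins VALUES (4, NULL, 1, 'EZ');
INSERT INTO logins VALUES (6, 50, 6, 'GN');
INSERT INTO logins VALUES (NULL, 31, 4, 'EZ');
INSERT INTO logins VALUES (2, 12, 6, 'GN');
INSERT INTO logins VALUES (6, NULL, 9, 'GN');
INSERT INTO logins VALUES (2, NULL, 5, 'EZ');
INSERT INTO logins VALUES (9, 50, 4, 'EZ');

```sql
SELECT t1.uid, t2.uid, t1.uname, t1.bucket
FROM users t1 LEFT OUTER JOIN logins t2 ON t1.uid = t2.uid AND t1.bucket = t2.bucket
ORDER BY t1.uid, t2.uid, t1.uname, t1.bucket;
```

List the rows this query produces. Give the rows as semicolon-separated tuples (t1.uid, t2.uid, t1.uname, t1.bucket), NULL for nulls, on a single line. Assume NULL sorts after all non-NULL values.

LEFT JOIN keeps every row from `users`; unmatched rows get NULL for `logins`'s columns.
Matching on t1.uid = t2.uid AND t1.bucket = t2.bucket. A NULL in a compared column never satisfies the condition.
Matched pairs: 1; unmatched t1 rows kept: 6.

(1, NULL, Nora, EZ); (1, NULL, Omar, QE); (6, NULL, Nora, EZ); (6, NULL, Yara, EZ); (8, NULL, NULL, QE); (9, 9, Omar, GN); (9, NULL, Ken, QE)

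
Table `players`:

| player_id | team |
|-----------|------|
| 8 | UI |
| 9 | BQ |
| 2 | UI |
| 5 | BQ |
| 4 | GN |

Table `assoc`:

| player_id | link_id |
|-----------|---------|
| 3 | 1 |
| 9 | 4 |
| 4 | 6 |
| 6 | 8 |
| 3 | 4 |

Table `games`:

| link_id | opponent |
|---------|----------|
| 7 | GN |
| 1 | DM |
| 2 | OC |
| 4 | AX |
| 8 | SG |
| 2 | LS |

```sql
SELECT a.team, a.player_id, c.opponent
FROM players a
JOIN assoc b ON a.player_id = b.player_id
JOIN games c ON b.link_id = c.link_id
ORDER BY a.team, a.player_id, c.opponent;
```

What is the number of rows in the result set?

Step 1 — a INNER JOIN b on player_id → 2 row(s).
Then INNER JOIN `games c` on link_id: keep only rows whose b.link_id appears in c.
Result: 1 row(s).

1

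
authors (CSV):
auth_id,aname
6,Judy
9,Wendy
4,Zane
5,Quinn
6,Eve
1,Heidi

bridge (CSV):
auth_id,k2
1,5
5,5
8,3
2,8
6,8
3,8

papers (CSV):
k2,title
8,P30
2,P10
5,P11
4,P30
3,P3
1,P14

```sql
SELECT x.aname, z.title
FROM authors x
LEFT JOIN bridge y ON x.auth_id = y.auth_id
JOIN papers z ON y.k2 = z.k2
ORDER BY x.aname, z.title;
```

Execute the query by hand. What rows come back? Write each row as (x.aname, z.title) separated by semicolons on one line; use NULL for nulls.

Step 1 — x LEFT JOIN y on auth_id → 6 row(s).
Then INNER JOIN `papers z` on k2: keep only rows whose y.k2 appears in z.

(Eve, P30); (Heidi, P11); (Judy, P30); (Quinn, P11)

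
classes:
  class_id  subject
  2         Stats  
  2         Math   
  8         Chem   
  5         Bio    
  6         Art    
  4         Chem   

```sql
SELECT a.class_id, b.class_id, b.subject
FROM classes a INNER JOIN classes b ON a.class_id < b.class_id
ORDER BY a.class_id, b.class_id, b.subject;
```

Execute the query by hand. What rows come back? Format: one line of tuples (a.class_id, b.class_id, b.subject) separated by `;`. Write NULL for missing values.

(2, 4, Chem); (2, 4, Chem); (2, 5, Bio); (2, 5, Bio); (2, 6, Art); (2, 6, Art); (2, 8, Chem); (2, 8, Chem); (4, 5, Bio); (4, 6, Art); (4, 8, Chem); (5, 6, Art); (5, 8, Chem); (6, 8, Chem)

INNER JOIN keeps only pairs where the ON condition holds.
Matching on a.class_id < b.class_id.
- a row (class_id=2): matches 4 b row(s) → 4 output row(s).
- a row (class_id=2): matches 4 b row(s) → 4 output row(s).
- a row (class_id=8): no match → dropped.
- a row (class_id=5): matches 2 b row(s) → 2 output row(s).
- a row (class_id=6): matches 1 b row(s) → 1 output row(s).
- a row (class_id=4): matches 3 b row(s) → 3 output row(s).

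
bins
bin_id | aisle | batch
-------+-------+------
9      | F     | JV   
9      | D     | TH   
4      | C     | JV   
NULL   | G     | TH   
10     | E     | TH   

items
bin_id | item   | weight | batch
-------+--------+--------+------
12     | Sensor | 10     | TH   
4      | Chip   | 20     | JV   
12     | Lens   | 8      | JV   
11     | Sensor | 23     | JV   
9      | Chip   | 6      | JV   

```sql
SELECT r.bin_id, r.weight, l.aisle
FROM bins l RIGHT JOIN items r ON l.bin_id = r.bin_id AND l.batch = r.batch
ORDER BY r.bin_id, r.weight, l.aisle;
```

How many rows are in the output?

RIGHT JOIN keeps every row from `items`; unmatched rows get NULL for `bins`'s columns.
Matching on l.bin_id = r.bin_id AND l.batch = r.batch. A NULL in a compared column never satisfies the condition.
- bin_id=9, batch=JV: 1 matching r row(s), so 1 row(s) emitted.
- bin_id=9, batch=TH: no matching r row.
- bin_id=4, batch=JV: 1 matching r row(s), so 1 row(s) emitted.
- bin_id=NULL, batch=TH: no matching r row.
- bin_id=10, batch=TH: no matching r row.
- plus 3 unmatched r row(s), each kept with NULL l columns.
Total: 2 matched + 3 padded = 5 rows.

5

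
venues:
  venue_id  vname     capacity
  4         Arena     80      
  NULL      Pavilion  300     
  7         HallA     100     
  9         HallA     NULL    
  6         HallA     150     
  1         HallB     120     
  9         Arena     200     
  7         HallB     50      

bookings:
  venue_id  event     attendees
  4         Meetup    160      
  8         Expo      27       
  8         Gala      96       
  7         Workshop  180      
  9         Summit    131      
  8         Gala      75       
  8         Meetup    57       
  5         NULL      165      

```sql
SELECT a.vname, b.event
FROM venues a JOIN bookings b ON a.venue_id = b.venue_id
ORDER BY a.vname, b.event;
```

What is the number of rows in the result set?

5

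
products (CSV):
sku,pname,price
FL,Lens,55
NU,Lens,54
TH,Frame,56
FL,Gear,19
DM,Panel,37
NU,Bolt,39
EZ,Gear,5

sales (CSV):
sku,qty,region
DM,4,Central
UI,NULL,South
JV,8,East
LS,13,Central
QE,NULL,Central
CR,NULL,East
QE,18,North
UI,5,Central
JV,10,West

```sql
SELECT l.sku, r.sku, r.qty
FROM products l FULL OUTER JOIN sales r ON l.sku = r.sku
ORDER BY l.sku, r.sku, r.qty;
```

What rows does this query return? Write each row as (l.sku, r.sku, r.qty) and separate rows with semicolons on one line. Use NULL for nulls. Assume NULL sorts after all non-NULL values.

(DM, DM, 4); (EZ, NULL, NULL); (FL, NULL, NULL); (FL, NULL, NULL); (NU, NULL, NULL); (NU, NULL, NULL); (TH, NULL, NULL); (NULL, CR, NULL); (NULL, JV, 8); (NULL, JV, 10); (NULL, LS, 13); (NULL, QE, 18); (NULL, QE, NULL); (NULL, UI, 5); (NULL, UI, NULL)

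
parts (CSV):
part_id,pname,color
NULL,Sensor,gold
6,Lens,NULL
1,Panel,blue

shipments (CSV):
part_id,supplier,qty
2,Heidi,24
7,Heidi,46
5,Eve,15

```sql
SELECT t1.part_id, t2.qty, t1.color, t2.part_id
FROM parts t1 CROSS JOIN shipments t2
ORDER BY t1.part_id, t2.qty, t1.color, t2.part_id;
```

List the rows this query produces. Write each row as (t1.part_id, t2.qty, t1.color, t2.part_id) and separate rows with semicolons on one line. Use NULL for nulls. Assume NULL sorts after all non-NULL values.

(1, 15, blue, 5); (1, 24, blue, 2); (1, 46, blue, 7); (6, 15, NULL, 5); (6, 24, NULL, 2); (6, 46, NULL, 7); (NULL, 15, gold, 5); (NULL, 24, gold, 2); (NULL, 46, gold, 7)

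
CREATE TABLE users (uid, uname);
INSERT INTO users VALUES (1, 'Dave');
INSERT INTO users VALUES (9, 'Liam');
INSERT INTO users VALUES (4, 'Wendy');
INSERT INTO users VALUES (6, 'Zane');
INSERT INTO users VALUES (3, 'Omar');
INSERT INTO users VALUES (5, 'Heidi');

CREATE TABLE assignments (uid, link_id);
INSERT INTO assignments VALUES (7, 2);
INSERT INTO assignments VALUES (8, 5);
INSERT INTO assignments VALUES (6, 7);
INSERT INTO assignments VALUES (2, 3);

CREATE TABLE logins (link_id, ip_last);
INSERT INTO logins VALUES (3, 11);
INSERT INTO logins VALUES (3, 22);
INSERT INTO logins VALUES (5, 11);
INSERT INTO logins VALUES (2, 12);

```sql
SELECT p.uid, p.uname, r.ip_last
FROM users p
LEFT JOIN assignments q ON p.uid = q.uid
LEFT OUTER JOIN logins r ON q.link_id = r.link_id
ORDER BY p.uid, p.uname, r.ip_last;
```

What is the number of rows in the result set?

6

Step 1 — p LEFT JOIN q on uid → 6 row(s).
Then LEFT JOIN `logins r` on link_id: each of those 6 rows is kept; rows whose q.link_id has no match in r get NULL for r's columns.
Result: 6 row(s).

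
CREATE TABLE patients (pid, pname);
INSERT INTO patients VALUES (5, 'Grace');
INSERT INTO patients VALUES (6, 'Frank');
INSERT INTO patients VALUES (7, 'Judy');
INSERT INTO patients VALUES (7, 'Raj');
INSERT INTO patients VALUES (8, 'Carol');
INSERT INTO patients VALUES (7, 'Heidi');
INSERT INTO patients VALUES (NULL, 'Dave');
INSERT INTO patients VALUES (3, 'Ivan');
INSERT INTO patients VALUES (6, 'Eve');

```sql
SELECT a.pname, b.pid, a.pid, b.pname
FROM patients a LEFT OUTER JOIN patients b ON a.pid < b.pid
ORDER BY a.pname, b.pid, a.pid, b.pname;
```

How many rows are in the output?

26

LEFT JOIN keeps every row from `patients a`; unmatched rows get NULL for `patients b`'s columns.
Matching on a.pid < b.pid. A NULL in a compared column never satisfies the condition.
- a (pid=5) pairs with 6 row(s) of b.
- a (pid=6) pairs with 4 row(s) of b.
- a (pid=7) pairs with 1 row(s) of b.
- a (pid=7) pairs with 1 row(s) of b.
- a (pid=8) has no partner → padded with NULL.
- a (pid=7) pairs with 1 row(s) of b.
- a (pid=NULL) has no partner → padded with NULL.
- a (pid=3) pairs with 7 row(s) of b.
- a (pid=6) pairs with 4 row(s) of b.
Total: 24 matched + 2 padded = 26 rows.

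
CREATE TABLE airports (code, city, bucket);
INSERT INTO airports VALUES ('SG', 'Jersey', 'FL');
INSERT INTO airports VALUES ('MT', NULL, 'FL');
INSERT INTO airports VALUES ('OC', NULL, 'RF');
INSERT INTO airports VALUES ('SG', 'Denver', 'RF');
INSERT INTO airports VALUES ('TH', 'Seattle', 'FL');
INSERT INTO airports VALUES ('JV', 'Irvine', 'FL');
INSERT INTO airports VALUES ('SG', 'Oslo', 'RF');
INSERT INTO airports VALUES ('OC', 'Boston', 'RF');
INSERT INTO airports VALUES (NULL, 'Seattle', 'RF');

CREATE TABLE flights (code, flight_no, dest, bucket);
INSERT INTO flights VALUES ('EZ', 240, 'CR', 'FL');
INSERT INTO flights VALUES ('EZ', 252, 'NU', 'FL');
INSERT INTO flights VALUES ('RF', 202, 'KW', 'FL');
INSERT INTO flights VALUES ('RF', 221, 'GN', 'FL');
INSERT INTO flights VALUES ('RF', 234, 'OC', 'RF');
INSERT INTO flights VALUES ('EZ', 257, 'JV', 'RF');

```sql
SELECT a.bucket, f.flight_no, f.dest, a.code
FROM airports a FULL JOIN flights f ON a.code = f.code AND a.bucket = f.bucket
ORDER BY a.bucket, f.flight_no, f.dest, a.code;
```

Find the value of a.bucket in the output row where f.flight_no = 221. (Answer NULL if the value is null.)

FULL OUTER JOIN keeps every row from both sides; unmatched rows get NULL for the other side's columns.
Matching on a.code = f.code AND a.bucket = f.bucket. A NULL in a compared column never satisfies the condition.
Matched pairs: 0; unmatched a rows kept: 9; unmatched f rows kept: 6.

NULL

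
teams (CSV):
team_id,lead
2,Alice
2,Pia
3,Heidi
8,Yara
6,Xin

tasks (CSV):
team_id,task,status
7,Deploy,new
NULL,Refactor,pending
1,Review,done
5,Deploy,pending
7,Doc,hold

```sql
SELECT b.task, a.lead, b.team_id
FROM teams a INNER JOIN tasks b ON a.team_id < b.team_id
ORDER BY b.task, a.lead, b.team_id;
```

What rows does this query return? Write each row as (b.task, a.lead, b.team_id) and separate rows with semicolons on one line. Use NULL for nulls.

INNER JOIN keeps only pairs where the ON condition holds.
Matching on a.team_id < b.team_id. A NULL in a compared column never satisfies the condition.
- team_id=2: 3 matching b row(s), so 3 row(s) emitted.
- team_id=2: 3 matching b row(s), so 3 row(s) emitted.
- team_id=3: 3 matching b row(s), so 3 row(s) emitted.
- team_id=8: no matching b row, dropped.
- team_id=6: 2 matching b row(s), so 2 row(s) emitted.

(Deploy, Alice, 5); (Deploy, Alice, 7); (Deploy, Heidi, 5); (Deploy, Heidi, 7); (Deploy, Pia, 5); (Deploy, Pia, 7); (Deploy, Xin, 7); (Doc, Alice, 7); (Doc, Heidi, 7); (Doc, Pia, 7); (Doc, Xin, 7)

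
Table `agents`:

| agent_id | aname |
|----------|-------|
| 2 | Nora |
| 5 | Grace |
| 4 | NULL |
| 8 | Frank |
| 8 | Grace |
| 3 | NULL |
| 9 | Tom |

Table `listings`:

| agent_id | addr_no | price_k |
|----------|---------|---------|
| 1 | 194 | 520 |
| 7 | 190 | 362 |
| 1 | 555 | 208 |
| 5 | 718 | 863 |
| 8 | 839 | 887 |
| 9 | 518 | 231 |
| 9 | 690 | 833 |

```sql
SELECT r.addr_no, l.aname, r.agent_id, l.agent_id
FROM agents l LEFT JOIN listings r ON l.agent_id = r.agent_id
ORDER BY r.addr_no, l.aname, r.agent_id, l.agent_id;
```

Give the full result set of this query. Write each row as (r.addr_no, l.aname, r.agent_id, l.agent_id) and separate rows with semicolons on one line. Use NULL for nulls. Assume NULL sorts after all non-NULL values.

LEFT JOIN keeps every row from `agents`; unmatched rows get NULL for `listings`'s columns.
Matching on l.agent_id = r.agent_id.
Matched pairs: 5; unmatched l rows kept: 3.

(518, Tom, 9, 9); (690, Tom, 9, 9); (718, Grace, 5, 5); (839, Frank, 8, 8); (839, Grace, 8, 8); (NULL, Nora, NULL, 2); (NULL, NULL, NULL, 3); (NULL, NULL, NULL, 4)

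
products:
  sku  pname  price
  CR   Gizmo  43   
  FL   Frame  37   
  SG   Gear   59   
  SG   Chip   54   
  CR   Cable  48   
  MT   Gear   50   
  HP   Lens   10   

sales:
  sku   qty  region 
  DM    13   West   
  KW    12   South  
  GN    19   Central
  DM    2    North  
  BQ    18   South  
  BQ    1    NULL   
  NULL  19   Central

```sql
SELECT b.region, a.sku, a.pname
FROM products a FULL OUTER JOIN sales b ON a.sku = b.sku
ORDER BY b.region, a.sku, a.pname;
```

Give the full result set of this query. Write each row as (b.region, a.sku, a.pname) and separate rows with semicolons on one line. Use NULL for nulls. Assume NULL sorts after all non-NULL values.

(Central, NULL, NULL); (Central, NULL, NULL); (North, NULL, NULL); (South, NULL, NULL); (South, NULL, NULL); (West, NULL, NULL); (NULL, CR, Cable); (NULL, CR, Gizmo); (NULL, FL, Frame); (NULL, HP, Lens); (NULL, MT, Gear); (NULL, SG, Chip); (NULL, SG, Gear); (NULL, NULL, NULL)

FULL OUTER JOIN keeps every row from both sides; unmatched rows get NULL for the other side's columns.
Matching on a.sku = b.sku. A NULL in a compared column never satisfies the condition.
- a[0] sku=CR → no match; kept with NULLs on the b side.
- a[1] sku=FL → no match; kept with NULLs on the b side.
- a[2] sku=SG → no match; kept with NULLs on the b side.
- a[3] sku=SG → no match; kept with NULLs on the b side.
- a[4] sku=CR → no match; kept with NULLs on the b side.
- a[5] sku=MT → no match; kept with NULLs on the b side.
- a[6] sku=HP → no match; kept with NULLs on the b side.
- 7 row(s) from b found no a partner → padded with NULL.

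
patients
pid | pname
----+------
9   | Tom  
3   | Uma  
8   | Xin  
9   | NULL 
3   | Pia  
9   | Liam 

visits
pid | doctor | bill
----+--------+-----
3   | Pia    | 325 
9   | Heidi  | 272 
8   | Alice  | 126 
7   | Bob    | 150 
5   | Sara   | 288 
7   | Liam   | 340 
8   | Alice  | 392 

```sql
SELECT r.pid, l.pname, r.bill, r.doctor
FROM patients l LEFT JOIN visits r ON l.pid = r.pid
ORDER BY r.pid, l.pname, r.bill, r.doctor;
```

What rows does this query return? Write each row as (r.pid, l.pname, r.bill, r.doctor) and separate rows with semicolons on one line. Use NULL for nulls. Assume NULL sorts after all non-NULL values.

(3, Pia, 325, Pia); (3, Uma, 325, Pia); (8, Xin, 126, Alice); (8, Xin, 392, Alice); (9, Liam, 272, Heidi); (9, Tom, 272, Heidi); (9, NULL, 272, Heidi)

LEFT JOIN keeps every row from `patients`; unmatched rows get NULL for `visits`'s columns.
Matching on l.pid = r.pid.
- l (pid=9) pairs with 1 row(s) of r.
- l (pid=3) pairs with 1 row(s) of r.
- l (pid=8) pairs with 2 row(s) of r.
- l (pid=9) pairs with 1 row(s) of r.
- l (pid=3) pairs with 1 row(s) of r.
- l (pid=9) pairs with 1 row(s) of r.
After projecting and ordering:
r.pid | l.pname | r.bill | r.doctor
3 | Pia | 325 | Pia
3 | Uma | 325 | Pia
8 | Xin | 126 | Alice
8 | Xin | 392 | Alice
9 | Liam | 272 | Heidi
9 | Tom | 272 | Heidi
9 | NULL | 272 | Heidi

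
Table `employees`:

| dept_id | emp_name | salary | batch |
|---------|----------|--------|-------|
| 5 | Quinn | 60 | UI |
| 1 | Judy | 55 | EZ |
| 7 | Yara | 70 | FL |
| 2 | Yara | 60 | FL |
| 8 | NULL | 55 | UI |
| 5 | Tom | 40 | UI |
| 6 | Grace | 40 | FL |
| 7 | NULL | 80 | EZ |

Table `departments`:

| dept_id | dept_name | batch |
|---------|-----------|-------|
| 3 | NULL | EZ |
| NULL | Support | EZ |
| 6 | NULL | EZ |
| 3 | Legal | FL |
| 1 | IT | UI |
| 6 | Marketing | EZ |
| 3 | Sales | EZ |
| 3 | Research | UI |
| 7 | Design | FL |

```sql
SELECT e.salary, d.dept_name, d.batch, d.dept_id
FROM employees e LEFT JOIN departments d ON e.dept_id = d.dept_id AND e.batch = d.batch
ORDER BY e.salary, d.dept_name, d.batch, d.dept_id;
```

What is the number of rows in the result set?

8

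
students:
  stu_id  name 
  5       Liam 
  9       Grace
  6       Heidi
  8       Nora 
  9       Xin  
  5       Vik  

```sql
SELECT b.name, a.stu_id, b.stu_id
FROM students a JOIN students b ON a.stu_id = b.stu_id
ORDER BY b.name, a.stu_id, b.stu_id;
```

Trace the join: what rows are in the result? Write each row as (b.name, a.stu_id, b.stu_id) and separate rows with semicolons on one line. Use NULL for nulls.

(Grace, 9, 9); (Grace, 9, 9); (Heidi, 6, 6); (Liam, 5, 5); (Liam, 5, 5); (Nora, 8, 8); (Vik, 5, 5); (Vik, 5, 5); (Xin, 9, 9); (Xin, 9, 9)

INNER JOIN keeps only pairs where the ON condition holds.
Matching on a.stu_id = b.stu_id.
Matched pairs: 10.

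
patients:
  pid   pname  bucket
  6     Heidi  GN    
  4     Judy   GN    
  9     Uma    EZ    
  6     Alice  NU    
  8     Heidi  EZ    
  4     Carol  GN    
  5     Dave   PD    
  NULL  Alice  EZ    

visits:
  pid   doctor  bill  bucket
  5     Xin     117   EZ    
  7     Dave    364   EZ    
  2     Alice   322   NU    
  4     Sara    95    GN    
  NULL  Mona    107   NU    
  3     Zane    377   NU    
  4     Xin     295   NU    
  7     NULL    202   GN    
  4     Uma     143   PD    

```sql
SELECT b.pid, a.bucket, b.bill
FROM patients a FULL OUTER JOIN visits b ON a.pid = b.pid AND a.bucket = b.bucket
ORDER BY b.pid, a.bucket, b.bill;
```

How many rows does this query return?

FULL OUTER JOIN keeps every row from both sides; unmatched rows get NULL for the other side's columns.
Matching on a.pid = b.pid AND a.bucket = b.bucket. A NULL in a compared column never satisfies the condition.
- a[0] pid=6, bucket=GN → no match; kept with NULLs on the b side.
- a[1] pid=4, bucket=GN → 1 match(es) in b → 1 row(s).
- a[2] pid=9, bucket=EZ → no match; kept with NULLs on the b side.
- a[3] pid=6, bucket=NU → no match; kept with NULLs on the b side.
- a[4] pid=8, bucket=EZ → no match; kept with NULLs on the b side.
- a[5] pid=4, bucket=GN → 1 match(es) in b → 1 row(s).
- a[6] pid=5, bucket=PD → no match; kept with NULLs on the b side.
- a[7] pid=NULL, bucket=EZ → no match; kept with NULLs on the b side.
- 8 row(s) from b found no a partner → padded with NULL.
Total: 2 matched + 14 padded = 16 rows.

16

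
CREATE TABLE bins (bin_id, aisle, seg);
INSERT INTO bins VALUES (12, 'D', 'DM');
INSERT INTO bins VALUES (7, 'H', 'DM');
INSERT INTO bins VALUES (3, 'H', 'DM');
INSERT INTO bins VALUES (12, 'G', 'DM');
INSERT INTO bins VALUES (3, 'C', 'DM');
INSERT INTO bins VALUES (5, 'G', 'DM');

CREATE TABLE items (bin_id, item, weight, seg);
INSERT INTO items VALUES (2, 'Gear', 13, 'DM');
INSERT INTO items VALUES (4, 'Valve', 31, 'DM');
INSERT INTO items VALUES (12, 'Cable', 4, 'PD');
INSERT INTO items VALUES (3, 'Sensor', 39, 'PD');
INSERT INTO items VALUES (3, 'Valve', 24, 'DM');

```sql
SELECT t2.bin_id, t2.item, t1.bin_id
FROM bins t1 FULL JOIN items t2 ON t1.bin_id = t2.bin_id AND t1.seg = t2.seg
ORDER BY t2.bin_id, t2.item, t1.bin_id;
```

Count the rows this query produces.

10

FULL OUTER JOIN keeps every row from both sides; unmatched rows get NULL for the other side's columns.
Matching on t1.bin_id = t2.bin_id AND t1.seg = t2.seg.
- t1 row (bin_id=12, seg=DM): no match → kept, t2 columns NULL.
- t1 row (bin_id=7, seg=DM): no match → kept, t2 columns NULL.
- t1 row (bin_id=3, seg=DM): matches 1 t2 row(s) → 1 output row(s).
- t1 row (bin_id=12, seg=DM): no match → kept, t2 columns NULL.
- t1 row (bin_id=3, seg=DM): matches 1 t2 row(s) → 1 output row(s).
- t1 row (bin_id=5, seg=DM): no match → kept, t2 columns NULL.
- 4 t2 row(s) had no t1 match → kept, t1 columns NULL.
Total: 2 matched + 8 padded = 10 rows.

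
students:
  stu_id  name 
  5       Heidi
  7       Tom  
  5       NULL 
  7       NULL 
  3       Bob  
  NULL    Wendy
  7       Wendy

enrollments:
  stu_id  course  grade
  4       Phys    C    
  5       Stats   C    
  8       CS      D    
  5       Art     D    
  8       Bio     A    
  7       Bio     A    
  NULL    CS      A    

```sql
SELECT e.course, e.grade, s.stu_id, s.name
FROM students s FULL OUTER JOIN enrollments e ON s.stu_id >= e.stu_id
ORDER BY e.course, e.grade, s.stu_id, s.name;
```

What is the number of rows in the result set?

FULL OUTER JOIN keeps every row from both sides; unmatched rows get NULL for the other side's columns.
Matching on s.stu_id >= e.stu_id. A NULL in a compared column never satisfies the condition.
Matched pairs: 18; unmatched s rows kept: 2; unmatched e rows kept: 3.
Total: 18 matched + 5 padded = 23 rows.

23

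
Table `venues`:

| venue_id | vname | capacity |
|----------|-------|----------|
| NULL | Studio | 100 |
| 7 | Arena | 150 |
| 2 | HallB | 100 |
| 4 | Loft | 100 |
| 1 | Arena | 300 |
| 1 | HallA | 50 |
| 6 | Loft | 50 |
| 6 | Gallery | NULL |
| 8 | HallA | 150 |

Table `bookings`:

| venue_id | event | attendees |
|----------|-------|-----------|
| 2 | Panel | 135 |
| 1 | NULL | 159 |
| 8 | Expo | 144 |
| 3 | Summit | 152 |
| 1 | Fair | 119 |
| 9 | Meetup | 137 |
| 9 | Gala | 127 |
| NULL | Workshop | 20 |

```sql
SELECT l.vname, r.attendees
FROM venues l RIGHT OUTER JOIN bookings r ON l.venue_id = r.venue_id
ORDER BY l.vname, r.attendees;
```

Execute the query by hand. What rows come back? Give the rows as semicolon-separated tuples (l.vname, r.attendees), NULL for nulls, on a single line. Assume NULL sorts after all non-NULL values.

(Arena, 119); (Arena, 159); (HallA, 119); (HallA, 144); (HallA, 159); (HallB, 135); (NULL, 20); (NULL, 127); (NULL, 137); (NULL, 152)

RIGHT JOIN keeps every row from `bookings`; unmatched rows get NULL for `venues`'s columns.
Matching on l.venue_id = r.venue_id. A NULL in a compared column never satisfies the condition.
- l[0] venue_id=NULL → no match.
- l[1] venue_id=7 → no match.
- l[2] venue_id=2 → 1 match(es) in r → 1 row(s).
- l[3] venue_id=4 → no match.
- l[4] venue_id=1 → 2 match(es) in r → 2 row(s).
- l[5] venue_id=1 → 2 match(es) in r → 2 row(s).
- l[6] venue_id=6 → no match.
- l[7] venue_id=6 → no match.
- l[8] venue_id=8 → 1 match(es) in r → 1 row(s).
- plus 4 unmatched r row(s), each kept with NULL l columns.
After projecting and ordering:
l.vname | r.attendees
Arena | 119
Arena | 159
HallA | 119
HallA | 144
HallA | 159
HallB | 135
NULL | 20
NULL | 127
NULL | 137
NULL | 152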